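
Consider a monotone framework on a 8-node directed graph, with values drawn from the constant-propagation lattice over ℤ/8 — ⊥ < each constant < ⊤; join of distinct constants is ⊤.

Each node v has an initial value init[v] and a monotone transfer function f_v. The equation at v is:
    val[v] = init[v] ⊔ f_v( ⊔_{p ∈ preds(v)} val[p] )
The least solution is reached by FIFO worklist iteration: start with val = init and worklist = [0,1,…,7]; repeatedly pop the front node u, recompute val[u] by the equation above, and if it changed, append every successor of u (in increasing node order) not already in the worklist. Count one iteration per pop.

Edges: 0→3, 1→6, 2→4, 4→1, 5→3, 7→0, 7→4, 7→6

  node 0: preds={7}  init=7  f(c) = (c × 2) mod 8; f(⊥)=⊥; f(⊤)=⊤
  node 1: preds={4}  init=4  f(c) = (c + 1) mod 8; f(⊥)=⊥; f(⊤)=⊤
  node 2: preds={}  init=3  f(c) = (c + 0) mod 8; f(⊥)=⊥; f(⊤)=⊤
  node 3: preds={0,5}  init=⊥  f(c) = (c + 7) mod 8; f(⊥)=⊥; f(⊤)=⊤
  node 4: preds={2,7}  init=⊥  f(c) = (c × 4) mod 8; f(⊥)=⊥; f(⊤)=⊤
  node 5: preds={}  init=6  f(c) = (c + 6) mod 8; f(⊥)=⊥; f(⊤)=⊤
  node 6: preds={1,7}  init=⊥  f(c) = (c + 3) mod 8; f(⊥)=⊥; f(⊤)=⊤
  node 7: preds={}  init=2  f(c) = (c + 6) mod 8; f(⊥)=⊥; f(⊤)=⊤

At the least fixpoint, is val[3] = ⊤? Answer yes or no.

Iteration log — 10 steps:
  step 1. node 0  ⊔preds=2  new=⊤  old=7  +wl: 
  step 2. node 1  ⊔preds=⊥  new=4  stable
  step 3. node 2  ⊔preds=⊥  new=3  stable
  step 4. node 3  ⊔preds=⊤  new=⊤  old=⊥  +wl: 
  step 5. node 4  ⊔preds=⊤  new=⊤  old=⊥  +wl: 1
  step 6. node 5  ⊔preds=⊥  new=6  stable
  step 7. node 6  ⊔preds=⊤  new=⊤  old=⊥  +wl: 
  step 8. node 7  ⊔preds=⊥  new=2  stable
  step 9. node 1  ⊔preds=⊤  new=⊤  old=4  +wl: 6
  step 10. node 6  ⊔preds=⊤  new=⊤  stable

Least fixpoint reached:
  node 0: ⊤
  node 1: ⊤
  node 2: 3
  node 3: ⊤
  node 4: ⊤
  node 5: 6
  node 6: ⊤
  node 7: 2

yes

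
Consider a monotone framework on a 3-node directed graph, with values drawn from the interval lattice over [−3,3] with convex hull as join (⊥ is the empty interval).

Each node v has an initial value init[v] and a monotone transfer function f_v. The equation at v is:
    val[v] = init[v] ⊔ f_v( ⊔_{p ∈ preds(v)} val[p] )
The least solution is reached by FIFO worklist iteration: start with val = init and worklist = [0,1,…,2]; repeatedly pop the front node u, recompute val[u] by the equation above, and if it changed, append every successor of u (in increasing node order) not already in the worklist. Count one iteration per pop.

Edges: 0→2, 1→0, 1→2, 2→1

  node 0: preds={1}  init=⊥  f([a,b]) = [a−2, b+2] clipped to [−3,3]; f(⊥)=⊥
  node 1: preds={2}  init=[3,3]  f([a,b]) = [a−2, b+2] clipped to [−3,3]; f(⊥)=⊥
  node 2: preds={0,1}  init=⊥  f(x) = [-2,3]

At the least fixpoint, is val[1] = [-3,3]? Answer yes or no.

Worklist (6 pops):
  #1 pop 0: in=[3,3] → [1,3] (was ⊥); enqueue []
  #2 pop 1: in=⊥ → [3,3] (no change)
  #3 pop 2: in=[1,3] → [-2,3] (was ⊥); enqueue [1]
  #4 pop 1: in=[-2,3] → [-3,3] (was [3,3]); enqueue [0,2]
  #5 pop 0: in=[-3,3] → [-3,3] (was [1,3]); enqueue []
  #6 pop 2: in=[-3,3] → [-2,3] (no change)

Fixpoint:
  val[0] = [-3,3]
  val[1] = [-3,3]
  val[2] = [-2,3]

yes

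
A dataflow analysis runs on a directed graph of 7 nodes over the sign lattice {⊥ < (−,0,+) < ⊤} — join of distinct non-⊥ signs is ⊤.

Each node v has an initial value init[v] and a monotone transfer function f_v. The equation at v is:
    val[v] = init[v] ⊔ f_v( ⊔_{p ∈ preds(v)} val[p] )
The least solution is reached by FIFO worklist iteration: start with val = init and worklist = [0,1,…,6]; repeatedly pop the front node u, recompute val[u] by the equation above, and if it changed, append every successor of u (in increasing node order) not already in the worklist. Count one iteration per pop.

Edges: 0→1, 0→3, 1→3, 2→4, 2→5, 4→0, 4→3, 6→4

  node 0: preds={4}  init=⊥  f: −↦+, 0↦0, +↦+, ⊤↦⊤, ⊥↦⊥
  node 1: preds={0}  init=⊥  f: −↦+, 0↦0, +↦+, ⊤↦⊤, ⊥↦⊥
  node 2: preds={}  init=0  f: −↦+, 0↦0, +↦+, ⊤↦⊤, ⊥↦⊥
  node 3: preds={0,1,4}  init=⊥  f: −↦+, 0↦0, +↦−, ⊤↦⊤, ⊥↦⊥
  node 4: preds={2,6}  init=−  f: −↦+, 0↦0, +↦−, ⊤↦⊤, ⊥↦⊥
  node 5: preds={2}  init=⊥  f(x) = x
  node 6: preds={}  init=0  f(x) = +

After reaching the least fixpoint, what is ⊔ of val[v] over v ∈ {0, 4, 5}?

Trace (12 dequeues):
  [1] u=0 | in − | out + | prev ⊥ | push {}
  [2] u=1 | in + | out + | prev ⊥ | push {}
  [3] u=2 | in ⊥ | out 0 | ==
  [4] u=3 | in ⊤ | out ⊤ | prev ⊥ | push {}
  [5] u=4 | in 0 | out ⊤ | prev − | push {0,3}
  [6] u=5 | in 0 | out 0 | prev ⊥ | push {}
  [7] u=6 | in ⊥ | out ⊤ | prev 0 | push {4}
  [8] u=0 | in ⊤ | out ⊤ | prev + | push {1}
  [9] u=3 | in ⊤ | out ⊤ | ==
  [10] u=4 | in ⊤ | out ⊤ | ==
  [11] u=1 | in ⊤ | out ⊤ | prev + | push {3}
  [12] u=3 | in ⊤ | out ⊤ | ==

Converged values:
  [0] ⊤
  [1] ⊤
  [2] 0
  [3] ⊤
  [4] ⊤
  [5] 0
  [6] ⊤

⊤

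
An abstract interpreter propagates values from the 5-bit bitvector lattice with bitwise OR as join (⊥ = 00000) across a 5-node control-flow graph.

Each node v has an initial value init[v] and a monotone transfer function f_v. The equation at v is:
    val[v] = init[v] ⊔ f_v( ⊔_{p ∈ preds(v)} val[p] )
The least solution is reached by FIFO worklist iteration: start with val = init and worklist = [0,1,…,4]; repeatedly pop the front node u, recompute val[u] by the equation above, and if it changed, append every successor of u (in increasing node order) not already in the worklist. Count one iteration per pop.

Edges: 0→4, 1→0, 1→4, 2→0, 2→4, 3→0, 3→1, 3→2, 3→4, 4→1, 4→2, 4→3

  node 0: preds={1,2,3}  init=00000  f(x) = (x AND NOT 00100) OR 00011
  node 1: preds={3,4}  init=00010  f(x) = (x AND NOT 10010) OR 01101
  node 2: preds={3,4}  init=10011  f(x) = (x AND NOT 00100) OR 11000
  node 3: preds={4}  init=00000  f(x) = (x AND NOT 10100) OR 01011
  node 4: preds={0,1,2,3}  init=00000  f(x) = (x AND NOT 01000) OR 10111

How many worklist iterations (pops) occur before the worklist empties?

Trace (10 dequeues):
  [1] u=0 | in 10011 | out 10011 | prev 00000 | push {}
  [2] u=1 | in 00000 | out 01111 | prev 00010 | push {0}
  [3] u=2 | in 00000 | out 11011 | prev 10011 | push {}
  [4] u=3 | in 00000 | out 01011 | prev 00000 | push {1,2}
  [5] u=4 | in 11111 | out 10111 | prev 00000 | push {3}
  [6] u=0 | in 11111 | out 11011 | prev 10011 | push {4}
  [7] u=1 | in 11111 | out 01111 | ==
  [8] u=2 | in 11111 | out 11011 | ==
  [9] u=3 | in 10111 | out 01011 | ==
  [10] u=4 | in 11111 | out 10111 | ==

Converged values:
  [0] 11011
  [1] 01111
  [2] 11011
  [3] 01011
  [4] 10111

10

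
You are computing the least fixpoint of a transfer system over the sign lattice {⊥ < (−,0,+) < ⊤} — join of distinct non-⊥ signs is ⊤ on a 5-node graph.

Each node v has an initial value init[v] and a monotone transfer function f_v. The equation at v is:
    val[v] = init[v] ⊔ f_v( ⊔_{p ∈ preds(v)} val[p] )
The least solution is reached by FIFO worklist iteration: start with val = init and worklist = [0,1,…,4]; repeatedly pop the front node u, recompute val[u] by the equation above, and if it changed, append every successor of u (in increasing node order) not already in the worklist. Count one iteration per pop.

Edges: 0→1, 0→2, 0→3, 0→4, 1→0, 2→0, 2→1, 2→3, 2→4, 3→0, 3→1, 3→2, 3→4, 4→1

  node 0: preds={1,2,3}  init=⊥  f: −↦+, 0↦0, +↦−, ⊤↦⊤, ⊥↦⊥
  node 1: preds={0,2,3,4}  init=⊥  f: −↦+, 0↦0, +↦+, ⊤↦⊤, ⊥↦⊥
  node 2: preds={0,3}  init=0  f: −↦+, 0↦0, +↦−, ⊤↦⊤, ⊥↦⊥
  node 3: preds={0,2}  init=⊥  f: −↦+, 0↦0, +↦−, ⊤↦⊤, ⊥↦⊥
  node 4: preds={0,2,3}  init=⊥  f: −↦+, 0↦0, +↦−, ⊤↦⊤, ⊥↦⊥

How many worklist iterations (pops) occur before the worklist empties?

8

Worklist (8 pops):
  #1 pop 0: in=0 → 0 (was ⊥); enqueue []
  #2 pop 1: in=0 → 0 (was ⊥); enqueue [0]
  #3 pop 2: in=0 → 0 (no change)
  #4 pop 3: in=0 → 0 (was ⊥); enqueue [1,2]
  #5 pop 4: in=0 → 0 (was ⊥); enqueue []
  #6 pop 0: in=0 → 0 (no change)
  #7 pop 1: in=0 → 0 (no change)
  #8 pop 2: in=0 → 0 (no change)

Fixpoint:
  val[0] = 0
  val[1] = 0
  val[2] = 0
  val[3] = 0
  val[4] = 0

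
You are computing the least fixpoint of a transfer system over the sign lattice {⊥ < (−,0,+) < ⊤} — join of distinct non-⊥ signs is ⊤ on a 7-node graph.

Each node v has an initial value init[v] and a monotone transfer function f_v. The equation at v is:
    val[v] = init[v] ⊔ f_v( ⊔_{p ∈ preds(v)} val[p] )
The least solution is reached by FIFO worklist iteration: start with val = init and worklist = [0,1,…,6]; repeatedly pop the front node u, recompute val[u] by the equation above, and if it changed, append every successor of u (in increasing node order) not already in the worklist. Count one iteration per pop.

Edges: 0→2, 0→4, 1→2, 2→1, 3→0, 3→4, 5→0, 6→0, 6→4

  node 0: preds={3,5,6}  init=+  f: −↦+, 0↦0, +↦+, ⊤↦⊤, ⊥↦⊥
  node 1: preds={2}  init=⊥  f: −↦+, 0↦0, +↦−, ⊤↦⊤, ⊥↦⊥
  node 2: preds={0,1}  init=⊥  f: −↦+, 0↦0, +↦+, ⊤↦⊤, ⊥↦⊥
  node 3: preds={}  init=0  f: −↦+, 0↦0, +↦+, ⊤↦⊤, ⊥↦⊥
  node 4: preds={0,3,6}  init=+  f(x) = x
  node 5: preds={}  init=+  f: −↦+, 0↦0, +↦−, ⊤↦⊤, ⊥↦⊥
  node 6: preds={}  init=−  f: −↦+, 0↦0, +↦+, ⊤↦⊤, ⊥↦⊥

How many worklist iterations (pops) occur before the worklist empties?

Iteration log — 9 steps:
  step 1. node 0  ⊔preds=⊤  new=⊤  old=+  +wl: 
  step 2. node 1  ⊔preds=⊥  new=⊥  stable
  step 3. node 2  ⊔preds=⊤  new=⊤  old=⊥  +wl: 1
  step 4. node 3  ⊔preds=⊥  new=0  stable
  step 5. node 4  ⊔preds=⊤  new=⊤  old=+  +wl: 
  step 6. node 5  ⊔preds=⊥  new=+  stable
  step 7. node 6  ⊔preds=⊥  new=−  stable
  step 8. node 1  ⊔preds=⊤  new=⊤  old=⊥  +wl: 2
  step 9. node 2  ⊔preds=⊤  new=⊤  stable

Least fixpoint reached:
  node 0: ⊤
  node 1: ⊤
  node 2: ⊤
  node 3: 0
  node 4: ⊤
  node 5: +
  node 6: −

9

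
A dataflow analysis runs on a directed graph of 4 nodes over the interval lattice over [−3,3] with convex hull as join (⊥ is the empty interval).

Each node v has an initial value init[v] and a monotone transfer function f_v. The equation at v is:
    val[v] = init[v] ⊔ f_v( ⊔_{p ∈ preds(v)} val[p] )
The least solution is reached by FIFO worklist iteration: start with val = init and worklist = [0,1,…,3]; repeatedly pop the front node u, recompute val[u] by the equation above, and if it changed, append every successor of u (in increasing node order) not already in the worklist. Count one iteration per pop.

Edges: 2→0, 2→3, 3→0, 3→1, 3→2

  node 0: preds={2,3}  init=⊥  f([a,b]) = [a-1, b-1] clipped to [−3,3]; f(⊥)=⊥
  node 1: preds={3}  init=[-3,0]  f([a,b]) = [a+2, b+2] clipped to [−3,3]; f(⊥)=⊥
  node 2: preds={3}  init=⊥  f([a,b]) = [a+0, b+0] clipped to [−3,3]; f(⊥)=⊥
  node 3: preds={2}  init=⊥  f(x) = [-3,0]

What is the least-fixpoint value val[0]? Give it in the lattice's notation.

[-3,-1]

Trace (9 dequeues):
  [1] u=0 | in ⊥ | out ⊥ | ==
  [2] u=1 | in ⊥ | out [-3,0] | ==
  [3] u=2 | in ⊥ | out ⊥ | ==
  [4] u=3 | in ⊥ | out [-3,0] | prev ⊥ | push {0,1,2}
  [5] u=0 | in [-3,0] | out [-3,-1] | prev ⊥ | push {}
  [6] u=1 | in [-3,0] | out [-3,2] | prev [-3,0] | push {}
  [7] u=2 | in [-3,0] | out [-3,0] | prev ⊥ | push {0,3}
  [8] u=0 | in [-3,0] | out [-3,-1] | ==
  [9] u=3 | in [-3,0] | out [-3,0] | ==

Converged values:
  [0] [-3,-1]
  [1] [-3,2]
  [2] [-3,0]
  [3] [-3,0]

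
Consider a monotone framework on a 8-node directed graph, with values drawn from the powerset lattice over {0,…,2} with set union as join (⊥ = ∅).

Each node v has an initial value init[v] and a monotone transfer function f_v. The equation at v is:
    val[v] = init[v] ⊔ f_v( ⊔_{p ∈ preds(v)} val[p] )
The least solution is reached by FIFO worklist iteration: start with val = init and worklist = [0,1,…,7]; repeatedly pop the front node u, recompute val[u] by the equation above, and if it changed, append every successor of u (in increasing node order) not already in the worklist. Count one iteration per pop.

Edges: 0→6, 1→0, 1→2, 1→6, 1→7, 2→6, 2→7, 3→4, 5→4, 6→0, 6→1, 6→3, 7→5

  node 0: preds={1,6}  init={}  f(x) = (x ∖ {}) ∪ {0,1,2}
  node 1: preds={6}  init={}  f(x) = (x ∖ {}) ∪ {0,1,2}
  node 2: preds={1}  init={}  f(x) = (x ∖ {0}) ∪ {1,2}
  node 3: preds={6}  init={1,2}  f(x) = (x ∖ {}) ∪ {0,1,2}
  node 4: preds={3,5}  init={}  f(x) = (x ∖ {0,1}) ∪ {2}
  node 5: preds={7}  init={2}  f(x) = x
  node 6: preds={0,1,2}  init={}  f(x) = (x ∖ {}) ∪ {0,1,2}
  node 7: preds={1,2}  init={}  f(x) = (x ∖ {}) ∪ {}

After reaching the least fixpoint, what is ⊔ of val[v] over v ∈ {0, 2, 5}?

Worklist (13 pops):
  #1 pop 0: in={} → {0,1,2} (was {}); enqueue []
  #2 pop 1: in={} → {0,1,2} (was {}); enqueue [0]
  #3 pop 2: in={0,1,2} → {1,2} (was {}); enqueue []
  #4 pop 3: in={} → {0,1,2} (was {1,2}); enqueue []
  #5 pop 4: in={0,1,2} → {2} (was {}); enqueue []
  #6 pop 5: in={} → {2} (no change)
  #7 pop 6: in={0,1,2} → {0,1,2} (was {}); enqueue [1,3]
  #8 pop 7: in={0,1,2} → {0,1,2} (was {}); enqueue [5]
  #9 pop 0: in={0,1,2} → {0,1,2} (no change)
  #10 pop 1: in={0,1,2} → {0,1,2} (no change)
  #11 pop 3: in={0,1,2} → {0,1,2} (no change)
  #12 pop 5: in={0,1,2} → {0,1,2} (was {2}); enqueue [4]
  #13 pop 4: in={0,1,2} → {2} (no change)

Fixpoint:
  val[0] = {0,1,2}
  val[1] = {0,1,2}
  val[2] = {1,2}
  val[3] = {0,1,2}
  val[4] = {2}
  val[5] = {0,1,2}
  val[6] = {0,1,2}
  val[7] = {0,1,2}

{0,1,2}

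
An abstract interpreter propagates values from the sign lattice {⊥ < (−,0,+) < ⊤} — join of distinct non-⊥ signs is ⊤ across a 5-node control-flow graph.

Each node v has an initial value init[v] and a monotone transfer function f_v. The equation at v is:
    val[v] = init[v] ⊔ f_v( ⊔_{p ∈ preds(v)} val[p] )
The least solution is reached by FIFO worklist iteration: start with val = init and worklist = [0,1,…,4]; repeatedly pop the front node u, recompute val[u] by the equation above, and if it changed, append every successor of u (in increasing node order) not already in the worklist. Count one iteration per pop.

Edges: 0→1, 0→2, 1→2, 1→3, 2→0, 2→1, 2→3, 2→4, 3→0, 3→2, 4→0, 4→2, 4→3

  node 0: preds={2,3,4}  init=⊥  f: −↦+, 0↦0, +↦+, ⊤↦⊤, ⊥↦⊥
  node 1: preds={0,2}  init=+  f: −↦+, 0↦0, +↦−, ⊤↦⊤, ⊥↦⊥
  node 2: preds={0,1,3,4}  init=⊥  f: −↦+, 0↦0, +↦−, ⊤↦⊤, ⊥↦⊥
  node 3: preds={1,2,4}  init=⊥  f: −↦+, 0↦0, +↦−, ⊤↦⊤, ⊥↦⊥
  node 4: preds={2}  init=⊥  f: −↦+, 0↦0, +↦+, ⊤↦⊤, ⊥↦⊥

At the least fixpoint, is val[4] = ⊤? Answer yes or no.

yes

Iteration log — 15 steps:
  step 1. node 0  ⊔preds=⊥  new=⊥  stable
  step 2. node 1  ⊔preds=⊥  new=+  stable
  step 3. node 2  ⊔preds=+  new=−  old=⊥  +wl: 0,1
  step 4. node 3  ⊔preds=⊤  new=⊤  old=⊥  +wl: 2
  step 5. node 4  ⊔preds=−  new=+  old=⊥  +wl: 3
  step 6. node 0  ⊔preds=⊤  new=⊤  old=⊥  +wl: 
  step 7. node 1  ⊔preds=⊤  new=⊤  old=+  +wl: 
  step 8. node 2  ⊔preds=⊤  new=⊤  old=−  +wl: 0,1,4
  step 9. node 3  ⊔preds=⊤  new=⊤  stable
  step 10. node 0  ⊔preds=⊤  new=⊤  stable
  step 11. node 1  ⊔preds=⊤  new=⊤  stable
  step 12. node 4  ⊔preds=⊤  new=⊤  old=+  +wl: 0,2,3
  step 13. node 0  ⊔preds=⊤  new=⊤  stable
  step 14. node 2  ⊔preds=⊤  new=⊤  stable
  step 15. node 3  ⊔preds=⊤  new=⊤  stable

Least fixpoint reached:
  node 0: ⊤
  node 1: ⊤
  node 2: ⊤
  node 3: ⊤
  node 4: ⊤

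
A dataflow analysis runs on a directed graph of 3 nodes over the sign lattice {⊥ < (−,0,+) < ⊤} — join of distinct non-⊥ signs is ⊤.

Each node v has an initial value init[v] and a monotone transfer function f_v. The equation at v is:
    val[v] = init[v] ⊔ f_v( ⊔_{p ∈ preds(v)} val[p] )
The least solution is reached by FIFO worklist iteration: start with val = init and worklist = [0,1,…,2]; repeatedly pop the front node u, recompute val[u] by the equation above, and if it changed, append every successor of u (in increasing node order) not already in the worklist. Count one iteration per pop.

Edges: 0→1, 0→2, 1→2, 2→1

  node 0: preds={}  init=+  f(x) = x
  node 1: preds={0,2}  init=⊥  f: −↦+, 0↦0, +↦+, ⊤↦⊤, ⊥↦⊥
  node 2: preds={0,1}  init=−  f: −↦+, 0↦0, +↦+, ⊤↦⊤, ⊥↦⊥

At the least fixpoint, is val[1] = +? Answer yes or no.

no

Worklist (4 pops):
  #1 pop 0: in=⊥ → + (no change)
  #2 pop 1: in=⊤ → ⊤ (was ⊥); enqueue []
  #3 pop 2: in=⊤ → ⊤ (was −); enqueue [1]
  #4 pop 1: in=⊤ → ⊤ (no change)

Fixpoint:
  val[0] = +
  val[1] = ⊤
  val[2] = ⊤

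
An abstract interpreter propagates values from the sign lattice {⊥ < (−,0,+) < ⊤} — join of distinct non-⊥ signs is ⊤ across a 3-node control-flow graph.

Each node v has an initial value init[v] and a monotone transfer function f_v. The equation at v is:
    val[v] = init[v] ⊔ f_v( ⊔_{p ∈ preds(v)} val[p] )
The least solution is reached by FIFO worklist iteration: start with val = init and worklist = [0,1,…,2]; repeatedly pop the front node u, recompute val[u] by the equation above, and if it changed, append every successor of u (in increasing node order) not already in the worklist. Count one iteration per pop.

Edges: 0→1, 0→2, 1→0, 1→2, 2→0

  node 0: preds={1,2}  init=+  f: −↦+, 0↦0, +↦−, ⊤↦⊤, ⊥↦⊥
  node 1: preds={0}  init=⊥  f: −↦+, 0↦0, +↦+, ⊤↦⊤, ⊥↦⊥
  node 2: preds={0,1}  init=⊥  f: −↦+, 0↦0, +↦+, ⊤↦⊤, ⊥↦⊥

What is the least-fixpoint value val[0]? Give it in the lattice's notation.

Iteration log — 7 steps:
  step 1. node 0  ⊔preds=⊥  new=+  stable
  step 2. node 1  ⊔preds=+  new=+  old=⊥  +wl: 0
  step 3. node 2  ⊔preds=+  new=+  old=⊥  +wl: 
  step 4. node 0  ⊔preds=+  new=⊤  old=+  +wl: 1,2
  step 5. node 1  ⊔preds=⊤  new=⊤  old=+  +wl: 0
  step 6. node 2  ⊔preds=⊤  new=⊤  old=+  +wl: 
  step 7. node 0  ⊔preds=⊤  new=⊤  stable

Least fixpoint reached:
  node 0: ⊤
  node 1: ⊤
  node 2: ⊤

⊤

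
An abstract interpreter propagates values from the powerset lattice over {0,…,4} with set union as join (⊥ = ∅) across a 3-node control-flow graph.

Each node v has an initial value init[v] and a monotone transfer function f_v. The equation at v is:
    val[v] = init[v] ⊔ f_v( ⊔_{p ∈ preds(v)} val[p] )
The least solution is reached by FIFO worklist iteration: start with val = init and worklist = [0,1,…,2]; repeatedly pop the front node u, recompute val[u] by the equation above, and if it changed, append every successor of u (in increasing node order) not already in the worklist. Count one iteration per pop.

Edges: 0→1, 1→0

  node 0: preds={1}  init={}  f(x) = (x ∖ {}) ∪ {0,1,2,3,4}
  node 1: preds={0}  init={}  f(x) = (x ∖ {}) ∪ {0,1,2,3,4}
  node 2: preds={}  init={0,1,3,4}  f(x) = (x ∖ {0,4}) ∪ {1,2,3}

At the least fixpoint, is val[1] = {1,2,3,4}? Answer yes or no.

no

Worklist (4 pops):
  #1 pop 0: in={} → {0,1,2,3,4} (was {}); enqueue []
  #2 pop 1: in={0,1,2,3,4} → {0,1,2,3,4} (was {}); enqueue [0]
  #3 pop 2: in={} → {0,1,2,3,4} (was {0,1,3,4}); enqueue []
  #4 pop 0: in={0,1,2,3,4} → {0,1,2,3,4} (no change)

Fixpoint:
  val[0] = {0,1,2,3,4}
  val[1] = {0,1,2,3,4}
  val[2] = {0,1,2,3,4}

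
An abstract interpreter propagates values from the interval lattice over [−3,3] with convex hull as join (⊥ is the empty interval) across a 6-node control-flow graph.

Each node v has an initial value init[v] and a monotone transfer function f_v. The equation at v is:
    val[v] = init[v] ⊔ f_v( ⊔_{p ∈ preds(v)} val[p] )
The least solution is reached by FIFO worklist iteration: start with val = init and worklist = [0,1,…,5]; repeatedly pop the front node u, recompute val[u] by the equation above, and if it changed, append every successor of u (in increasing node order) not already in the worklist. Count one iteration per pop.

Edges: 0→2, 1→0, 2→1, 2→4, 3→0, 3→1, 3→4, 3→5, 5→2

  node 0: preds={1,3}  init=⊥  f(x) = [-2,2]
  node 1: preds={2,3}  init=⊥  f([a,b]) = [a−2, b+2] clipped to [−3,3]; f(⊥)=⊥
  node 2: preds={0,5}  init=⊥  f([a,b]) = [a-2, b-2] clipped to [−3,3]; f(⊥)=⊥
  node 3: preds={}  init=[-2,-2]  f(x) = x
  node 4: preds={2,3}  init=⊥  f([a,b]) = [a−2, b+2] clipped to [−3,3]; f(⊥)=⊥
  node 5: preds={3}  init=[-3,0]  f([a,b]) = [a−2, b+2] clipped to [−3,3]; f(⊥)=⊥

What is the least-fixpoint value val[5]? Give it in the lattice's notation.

Worklist (9 pops):
  #1 pop 0: in=[-2,-2] → [-2,2] (was ⊥); enqueue []
  #2 pop 1: in=[-2,-2] → [-3,0] (was ⊥); enqueue [0]
  #3 pop 2: in=[-3,2] → [-3,0] (was ⊥); enqueue [1]
  #4 pop 3: in=⊥ → [-2,-2] (no change)
  #5 pop 4: in=[-3,0] → [-3,2] (was ⊥); enqueue []
  #6 pop 5: in=[-2,-2] → [-3,0] (no change)
  #7 pop 0: in=[-3,0] → [-2,2] (no change)
  #8 pop 1: in=[-3,0] → [-3,2] (was [-3,0]); enqueue [0]
  #9 pop 0: in=[-3,2] → [-2,2] (no change)

Fixpoint:
  val[0] = [-2,2]
  val[1] = [-3,2]
  val[2] = [-3,0]
  val[3] = [-2,-2]
  val[4] = [-3,2]
  val[5] = [-3,0]

[-3,0]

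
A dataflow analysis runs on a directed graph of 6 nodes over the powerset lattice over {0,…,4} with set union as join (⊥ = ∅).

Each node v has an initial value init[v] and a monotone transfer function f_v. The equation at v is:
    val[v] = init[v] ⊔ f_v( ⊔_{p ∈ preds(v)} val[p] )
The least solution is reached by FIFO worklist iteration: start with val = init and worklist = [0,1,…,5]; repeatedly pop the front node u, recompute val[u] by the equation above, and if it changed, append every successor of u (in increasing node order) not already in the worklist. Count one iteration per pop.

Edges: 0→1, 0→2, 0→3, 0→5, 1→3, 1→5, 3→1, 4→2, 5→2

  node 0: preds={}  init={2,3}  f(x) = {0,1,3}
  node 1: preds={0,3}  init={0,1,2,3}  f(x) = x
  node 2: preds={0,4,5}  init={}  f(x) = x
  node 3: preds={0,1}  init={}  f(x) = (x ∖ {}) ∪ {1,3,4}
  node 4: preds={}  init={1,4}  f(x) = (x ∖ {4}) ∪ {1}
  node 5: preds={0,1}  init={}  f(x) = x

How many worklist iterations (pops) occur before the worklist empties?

Worklist (11 pops):
  #1 pop 0: in={} → {0,1,2,3} (was {2,3}); enqueue []
  #2 pop 1: in={0,1,2,3} → {0,1,2,3} (no change)
  #3 pop 2: in={0,1,2,3,4} → {0,1,2,3,4} (was {}); enqueue []
  #4 pop 3: in={0,1,2,3} → {0,1,2,3,4} (was {}); enqueue [1]
  #5 pop 4: in={} → {1,4} (no change)
  #6 pop 5: in={0,1,2,3} → {0,1,2,3} (was {}); enqueue [2]
  #7 pop 1: in={0,1,2,3,4} → {0,1,2,3,4} (was {0,1,2,3}); enqueue [3,5]
  #8 pop 2: in={0,1,2,3,4} → {0,1,2,3,4} (no change)
  #9 pop 3: in={0,1,2,3,4} → {0,1,2,3,4} (no change)
  #10 pop 5: in={0,1,2,3,4} → {0,1,2,3,4} (was {0,1,2,3}); enqueue [2]
  #11 pop 2: in={0,1,2,3,4} → {0,1,2,3,4} (no change)

Fixpoint:
  val[0] = {0,1,2,3}
  val[1] = {0,1,2,3,4}
  val[2] = {0,1,2,3,4}
  val[3] = {0,1,2,3,4}
  val[4] = {1,4}
  val[5] = {0,1,2,3,4}

11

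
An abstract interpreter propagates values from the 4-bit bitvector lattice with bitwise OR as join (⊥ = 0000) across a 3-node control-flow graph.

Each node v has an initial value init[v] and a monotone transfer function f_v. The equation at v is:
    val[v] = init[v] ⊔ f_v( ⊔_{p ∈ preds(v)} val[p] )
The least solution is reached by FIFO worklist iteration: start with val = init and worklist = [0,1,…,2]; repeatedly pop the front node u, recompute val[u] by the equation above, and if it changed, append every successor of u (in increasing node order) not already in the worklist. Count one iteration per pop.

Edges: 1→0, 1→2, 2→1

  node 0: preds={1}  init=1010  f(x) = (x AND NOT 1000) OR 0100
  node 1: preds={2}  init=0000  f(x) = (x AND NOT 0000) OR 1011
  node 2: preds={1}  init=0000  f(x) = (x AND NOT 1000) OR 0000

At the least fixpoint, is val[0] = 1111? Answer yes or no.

yes

Trace (5 dequeues):
  [1] u=0 | in 0000 | out 1110 | prev 1010 | push {}
  [2] u=1 | in 0000 | out 1011 | prev 0000 | push {0}
  [3] u=2 | in 1011 | out 0011 | prev 0000 | push {1}
  [4] u=0 | in 1011 | out 1111 | prev 1110 | push {}
  [5] u=1 | in 0011 | out 1011 | ==

Converged values:
  [0] 1111
  [1] 1011
  [2] 0011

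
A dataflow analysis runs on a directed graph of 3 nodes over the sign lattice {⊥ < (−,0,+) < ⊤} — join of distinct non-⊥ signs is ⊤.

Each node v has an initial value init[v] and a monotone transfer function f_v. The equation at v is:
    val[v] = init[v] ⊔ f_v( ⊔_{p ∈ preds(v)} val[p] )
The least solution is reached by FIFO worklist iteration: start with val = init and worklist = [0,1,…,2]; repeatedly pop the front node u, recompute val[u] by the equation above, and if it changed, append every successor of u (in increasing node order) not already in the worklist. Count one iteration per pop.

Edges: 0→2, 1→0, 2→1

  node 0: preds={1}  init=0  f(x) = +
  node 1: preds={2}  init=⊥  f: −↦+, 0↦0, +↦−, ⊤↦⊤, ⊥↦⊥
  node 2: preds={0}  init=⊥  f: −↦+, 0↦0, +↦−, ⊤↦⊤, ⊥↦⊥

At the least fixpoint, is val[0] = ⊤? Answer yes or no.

Iteration log — 5 steps:
  step 1. node 0  ⊔preds=⊥  new=⊤  old=0  +wl: 
  step 2. node 1  ⊔preds=⊥  new=⊥  stable
  step 3. node 2  ⊔preds=⊤  new=⊤  old=⊥  +wl: 1
  step 4. node 1  ⊔preds=⊤  new=⊤  old=⊥  +wl: 0
  step 5. node 0  ⊔preds=⊤  new=⊤  stable

Least fixpoint reached:
  node 0: ⊤
  node 1: ⊤
  node 2: ⊤

yes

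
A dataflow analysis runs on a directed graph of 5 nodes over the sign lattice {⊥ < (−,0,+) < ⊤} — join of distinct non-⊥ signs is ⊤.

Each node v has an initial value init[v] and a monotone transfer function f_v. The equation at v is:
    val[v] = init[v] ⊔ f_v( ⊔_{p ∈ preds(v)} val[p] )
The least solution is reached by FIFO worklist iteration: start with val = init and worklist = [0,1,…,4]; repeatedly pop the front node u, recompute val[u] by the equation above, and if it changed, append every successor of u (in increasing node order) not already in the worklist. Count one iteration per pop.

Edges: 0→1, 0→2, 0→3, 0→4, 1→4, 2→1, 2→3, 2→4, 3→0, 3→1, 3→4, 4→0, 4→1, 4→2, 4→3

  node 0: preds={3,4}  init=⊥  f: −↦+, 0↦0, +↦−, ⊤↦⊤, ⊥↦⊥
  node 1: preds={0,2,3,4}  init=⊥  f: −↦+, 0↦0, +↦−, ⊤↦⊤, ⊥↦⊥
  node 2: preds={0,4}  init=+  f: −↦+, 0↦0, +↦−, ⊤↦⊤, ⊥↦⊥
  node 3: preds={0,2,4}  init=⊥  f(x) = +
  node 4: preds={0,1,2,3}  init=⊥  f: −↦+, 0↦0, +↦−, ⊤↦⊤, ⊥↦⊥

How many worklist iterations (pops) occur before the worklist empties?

11

Trace (11 dequeues):
  [1] u=0 | in ⊥ | out ⊥ | ==
  [2] u=1 | in + | out − | prev ⊥ | push {}
  [3] u=2 | in ⊥ | out + | ==
  [4] u=3 | in + | out + | prev ⊥ | push {0,1}
  [5] u=4 | in ⊤ | out ⊤ | prev ⊥ | push {2,3}
  [6] u=0 | in ⊤ | out ⊤ | prev ⊥ | push {4}
  [7] u=1 | in ⊤ | out ⊤ | prev − | push {}
  [8] u=2 | in ⊤ | out ⊤ | prev + | push {1}
  [9] u=3 | in ⊤ | out + | ==
  [10] u=4 | in ⊤ | out ⊤ | ==
  [11] u=1 | in ⊤ | out ⊤ | ==

Converged values:
  [0] ⊤
  [1] ⊤
  [2] ⊤
  [3] +
  [4] ⊤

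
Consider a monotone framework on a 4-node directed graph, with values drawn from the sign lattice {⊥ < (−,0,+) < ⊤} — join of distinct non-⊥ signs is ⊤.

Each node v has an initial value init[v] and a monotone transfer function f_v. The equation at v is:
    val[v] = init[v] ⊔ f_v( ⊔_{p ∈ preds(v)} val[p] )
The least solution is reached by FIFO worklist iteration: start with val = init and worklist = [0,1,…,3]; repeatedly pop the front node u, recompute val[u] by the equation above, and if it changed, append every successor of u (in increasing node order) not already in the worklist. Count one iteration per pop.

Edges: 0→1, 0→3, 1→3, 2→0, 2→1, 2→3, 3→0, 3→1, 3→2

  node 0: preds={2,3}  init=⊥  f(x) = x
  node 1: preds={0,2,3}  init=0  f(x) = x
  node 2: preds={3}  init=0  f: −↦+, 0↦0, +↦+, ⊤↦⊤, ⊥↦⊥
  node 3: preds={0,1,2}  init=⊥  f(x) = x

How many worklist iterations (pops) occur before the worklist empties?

7

Iteration log — 7 steps:
  step 1. node 0  ⊔preds=0  new=0  old=⊥  +wl: 
  step 2. node 1  ⊔preds=0  new=0  stable
  step 3. node 2  ⊔preds=⊥  new=0  stable
  step 4. node 3  ⊔preds=0  new=0  old=⊥  +wl: 0,1,2
  step 5. node 0  ⊔preds=0  new=0  stable
  step 6. node 1  ⊔preds=0  new=0  stable
  step 7. node 2  ⊔preds=0  new=0  stable

Least fixpoint reached:
  node 0: 0
  node 1: 0
  node 2: 0
  node 3: 0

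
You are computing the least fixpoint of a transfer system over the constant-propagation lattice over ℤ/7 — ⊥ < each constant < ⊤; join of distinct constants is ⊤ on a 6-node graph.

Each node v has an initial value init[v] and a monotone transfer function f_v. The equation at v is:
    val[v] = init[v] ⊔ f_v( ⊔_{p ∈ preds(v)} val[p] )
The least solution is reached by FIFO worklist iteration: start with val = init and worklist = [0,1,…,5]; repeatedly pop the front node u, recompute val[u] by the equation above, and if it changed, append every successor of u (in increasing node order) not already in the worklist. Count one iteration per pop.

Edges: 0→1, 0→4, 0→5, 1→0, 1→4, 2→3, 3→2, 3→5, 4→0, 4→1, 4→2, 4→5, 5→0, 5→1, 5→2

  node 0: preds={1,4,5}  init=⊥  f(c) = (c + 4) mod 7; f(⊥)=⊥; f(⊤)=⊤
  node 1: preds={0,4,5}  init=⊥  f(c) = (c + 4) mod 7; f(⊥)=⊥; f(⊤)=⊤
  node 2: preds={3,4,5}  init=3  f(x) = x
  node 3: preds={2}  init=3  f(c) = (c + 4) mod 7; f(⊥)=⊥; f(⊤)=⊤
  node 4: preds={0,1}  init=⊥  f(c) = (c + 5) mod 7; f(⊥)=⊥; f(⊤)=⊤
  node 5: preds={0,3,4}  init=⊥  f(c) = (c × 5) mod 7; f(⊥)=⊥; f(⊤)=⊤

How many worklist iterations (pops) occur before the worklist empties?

15

Iteration log — 15 steps:
  step 1. node 0  ⊔preds=⊥  new=⊥  stable
  step 2. node 1  ⊔preds=⊥  new=⊥  stable
  step 3. node 2  ⊔preds=3  new=3  stable
  step 4. node 3  ⊔preds=3  new=⊤  old=3  +wl: 2
  step 5. node 4  ⊔preds=⊥  new=⊥  stable
  step 6. node 5  ⊔preds=⊤  new=⊤  old=⊥  +wl: 0,1
  step 7. node 2  ⊔preds=⊤  new=⊤  old=3  +wl: 3
  step 8. node 0  ⊔preds=⊤  new=⊤  old=⊥  +wl: 4,5
  step 9. node 1  ⊔preds=⊤  new=⊤  old=⊥  +wl: 0
  step 10. node 3  ⊔preds=⊤  new=⊤  stable
  step 11. node 4  ⊔preds=⊤  new=⊤  old=⊥  +wl: 1,2
  step 12. node 5  ⊔preds=⊤  new=⊤  stable
  step 13. node 0  ⊔preds=⊤  new=⊤  stable
  step 14. node 1  ⊔preds=⊤  new=⊤  stable
  step 15. node 2  ⊔preds=⊤  new=⊤  stable

Least fixpoint reached:
  node 0: ⊤
  node 1: ⊤
  node 2: ⊤
  node 3: ⊤
  node 4: ⊤
  node 5: ⊤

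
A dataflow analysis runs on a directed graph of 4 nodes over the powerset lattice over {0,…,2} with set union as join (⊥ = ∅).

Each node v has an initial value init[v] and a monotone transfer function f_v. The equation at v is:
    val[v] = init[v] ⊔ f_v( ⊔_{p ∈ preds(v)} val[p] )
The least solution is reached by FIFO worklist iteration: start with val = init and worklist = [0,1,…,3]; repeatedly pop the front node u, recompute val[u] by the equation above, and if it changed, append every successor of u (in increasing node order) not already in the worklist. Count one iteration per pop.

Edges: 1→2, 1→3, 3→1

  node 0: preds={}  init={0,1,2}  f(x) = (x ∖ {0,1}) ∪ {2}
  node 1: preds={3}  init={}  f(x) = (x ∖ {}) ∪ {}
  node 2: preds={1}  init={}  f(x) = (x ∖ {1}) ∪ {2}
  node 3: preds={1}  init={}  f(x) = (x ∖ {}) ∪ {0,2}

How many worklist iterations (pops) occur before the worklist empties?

7

Worklist (7 pops):
  #1 pop 0: in={} → {0,1,2} (no change)
  #2 pop 1: in={} → {} (no change)
  #3 pop 2: in={} → {2} (was {}); enqueue []
  #4 pop 3: in={} → {0,2} (was {}); enqueue [1]
  #5 pop 1: in={0,2} → {0,2} (was {}); enqueue [2,3]
  #6 pop 2: in={0,2} → {0,2} (was {2}); enqueue []
  #7 pop 3: in={0,2} → {0,2} (no change)

Fixpoint:
  val[0] = {0,1,2}
  val[1] = {0,2}
  val[2] = {0,2}
  val[3] = {0,2}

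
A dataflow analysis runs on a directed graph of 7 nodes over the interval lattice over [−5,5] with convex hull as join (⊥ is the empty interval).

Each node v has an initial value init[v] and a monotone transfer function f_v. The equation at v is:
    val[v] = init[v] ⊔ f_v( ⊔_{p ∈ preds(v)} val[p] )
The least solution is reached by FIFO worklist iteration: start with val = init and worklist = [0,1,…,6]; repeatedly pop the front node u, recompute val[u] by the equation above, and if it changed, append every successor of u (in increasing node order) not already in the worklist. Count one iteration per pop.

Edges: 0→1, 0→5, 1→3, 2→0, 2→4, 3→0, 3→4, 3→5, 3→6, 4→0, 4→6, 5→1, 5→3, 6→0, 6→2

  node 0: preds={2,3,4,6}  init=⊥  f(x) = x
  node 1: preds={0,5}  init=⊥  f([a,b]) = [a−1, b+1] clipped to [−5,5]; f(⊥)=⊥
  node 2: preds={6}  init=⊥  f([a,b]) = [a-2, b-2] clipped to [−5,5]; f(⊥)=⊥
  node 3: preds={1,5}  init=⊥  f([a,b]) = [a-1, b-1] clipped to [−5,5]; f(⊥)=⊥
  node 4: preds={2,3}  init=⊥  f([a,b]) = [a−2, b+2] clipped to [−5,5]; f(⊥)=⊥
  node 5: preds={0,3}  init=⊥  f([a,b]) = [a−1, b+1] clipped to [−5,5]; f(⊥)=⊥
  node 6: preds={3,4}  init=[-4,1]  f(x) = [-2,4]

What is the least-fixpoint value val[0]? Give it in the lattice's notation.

Trace (20 dequeues):
  [1] u=0 | in [-4,1] | out [-4,1] | prev ⊥ | push {}
  [2] u=1 | in [-4,1] | out [-5,2] | prev ⊥ | push {}
  [3] u=2 | in [-4,1] | out [-5,-1] | prev ⊥ | push {0}
  [4] u=3 | in [-5,2] | out [-5,1] | prev ⊥ | push {}
  [5] u=4 | in [-5,1] | out [-5,3] | prev ⊥ | push {}
  [6] u=5 | in [-5,1] | out [-5,2] | prev ⊥ | push {1,3}
  [7] u=6 | in [-5,3] | out [-4,4] | prev [-4,1] | push {2}
  [8] u=0 | in [-5,4] | out [-5,4] | prev [-4,1] | push {5}
  [9] u=1 | in [-5,4] | out [-5,5] | prev [-5,2] | push {}
  [10] u=3 | in [-5,5] | out [-5,4] | prev [-5,1] | push {0,4,6}
  [11] u=2 | in [-4,4] | out [-5,2] | prev [-5,-1] | push {}
  [12] u=5 | in [-5,4] | out [-5,5] | prev [-5,2] | push {1,3}
  [13] u=0 | in [-5,4] | out [-5,4] | ==
  [14] u=4 | in [-5,4] | out [-5,5] | prev [-5,3] | push {0}
  [15] u=6 | in [-5,5] | out [-4,4] | ==
  [16] u=1 | in [-5,5] | out [-5,5] | ==
  [17] u=3 | in [-5,5] | out [-5,4] | ==
  [18] u=0 | in [-5,5] | out [-5,5] | prev [-5,4] | push {1,5}
  [19] u=1 | in [-5,5] | out [-5,5] | ==
  [20] u=5 | in [-5,5] | out [-5,5] | ==

Converged values:
  [0] [-5,5]
  [1] [-5,5]
  [2] [-5,2]
  [3] [-5,4]
  [4] [-5,5]
  [5] [-5,5]
  [6] [-4,4]

[-5,5]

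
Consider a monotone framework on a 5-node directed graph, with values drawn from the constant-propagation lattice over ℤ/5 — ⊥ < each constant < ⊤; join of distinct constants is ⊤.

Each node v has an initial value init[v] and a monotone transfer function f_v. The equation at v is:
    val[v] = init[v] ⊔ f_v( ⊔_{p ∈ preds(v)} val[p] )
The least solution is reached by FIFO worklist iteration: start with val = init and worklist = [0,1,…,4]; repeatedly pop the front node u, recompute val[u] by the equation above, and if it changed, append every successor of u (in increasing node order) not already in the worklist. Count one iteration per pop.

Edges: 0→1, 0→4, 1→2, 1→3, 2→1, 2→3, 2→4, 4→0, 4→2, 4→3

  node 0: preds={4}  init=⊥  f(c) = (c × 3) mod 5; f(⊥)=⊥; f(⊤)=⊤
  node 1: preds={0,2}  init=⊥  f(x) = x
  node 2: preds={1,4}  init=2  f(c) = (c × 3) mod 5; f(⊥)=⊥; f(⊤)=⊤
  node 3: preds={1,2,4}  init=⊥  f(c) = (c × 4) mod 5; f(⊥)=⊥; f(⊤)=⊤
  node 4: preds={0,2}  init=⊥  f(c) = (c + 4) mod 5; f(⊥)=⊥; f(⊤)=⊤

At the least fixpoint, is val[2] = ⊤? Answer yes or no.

yes

Iteration log — 11 steps:
  step 1. node 0  ⊔preds=⊥  new=⊥  stable
  step 2. node 1  ⊔preds=2  new=2  old=⊥  +wl: 
  step 3. node 2  ⊔preds=2  new=⊤  old=2  +wl: 1
  step 4. node 3  ⊔preds=⊤  new=⊤  old=⊥  +wl: 
  step 5. node 4  ⊔preds=⊤  new=⊤  old=⊥  +wl: 0,2,3
  step 6. node 1  ⊔preds=⊤  new=⊤  old=2  +wl: 
  step 7. node 0  ⊔preds=⊤  new=⊤  old=⊥  +wl: 1,4
  step 8. node 2  ⊔preds=⊤  new=⊤  stable
  step 9. node 3  ⊔preds=⊤  new=⊤  stable
  step 10. node 1  ⊔preds=⊤  new=⊤  stable
  step 11. node 4  ⊔preds=⊤  new=⊤  stable

Least fixpoint reached:
  node 0: ⊤
  node 1: ⊤
  node 2: ⊤
  node 3: ⊤
  node 4: ⊤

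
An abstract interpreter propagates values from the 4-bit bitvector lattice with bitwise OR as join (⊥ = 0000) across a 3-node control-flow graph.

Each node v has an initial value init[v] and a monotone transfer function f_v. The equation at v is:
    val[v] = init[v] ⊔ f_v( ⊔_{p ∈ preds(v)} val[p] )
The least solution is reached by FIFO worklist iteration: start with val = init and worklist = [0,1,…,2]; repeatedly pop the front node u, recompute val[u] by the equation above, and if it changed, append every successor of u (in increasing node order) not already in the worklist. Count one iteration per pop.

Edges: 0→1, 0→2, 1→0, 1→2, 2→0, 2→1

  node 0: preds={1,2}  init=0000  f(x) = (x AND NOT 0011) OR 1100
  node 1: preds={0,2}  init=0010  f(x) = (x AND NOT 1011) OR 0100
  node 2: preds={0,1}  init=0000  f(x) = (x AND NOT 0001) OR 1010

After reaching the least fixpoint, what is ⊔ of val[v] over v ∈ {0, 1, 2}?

Worklist (5 pops):
  #1 pop 0: in=0010 → 1100 (was 0000); enqueue []
  #2 pop 1: in=1100 → 0110 (was 0010); enqueue [0]
  #3 pop 2: in=1110 → 1110 (was 0000); enqueue [1]
  #4 pop 0: in=1110 → 1100 (no change)
  #5 pop 1: in=1110 → 0110 (no change)

Fixpoint:
  val[0] = 1100
  val[1] = 0110
  val[2] = 1110

1110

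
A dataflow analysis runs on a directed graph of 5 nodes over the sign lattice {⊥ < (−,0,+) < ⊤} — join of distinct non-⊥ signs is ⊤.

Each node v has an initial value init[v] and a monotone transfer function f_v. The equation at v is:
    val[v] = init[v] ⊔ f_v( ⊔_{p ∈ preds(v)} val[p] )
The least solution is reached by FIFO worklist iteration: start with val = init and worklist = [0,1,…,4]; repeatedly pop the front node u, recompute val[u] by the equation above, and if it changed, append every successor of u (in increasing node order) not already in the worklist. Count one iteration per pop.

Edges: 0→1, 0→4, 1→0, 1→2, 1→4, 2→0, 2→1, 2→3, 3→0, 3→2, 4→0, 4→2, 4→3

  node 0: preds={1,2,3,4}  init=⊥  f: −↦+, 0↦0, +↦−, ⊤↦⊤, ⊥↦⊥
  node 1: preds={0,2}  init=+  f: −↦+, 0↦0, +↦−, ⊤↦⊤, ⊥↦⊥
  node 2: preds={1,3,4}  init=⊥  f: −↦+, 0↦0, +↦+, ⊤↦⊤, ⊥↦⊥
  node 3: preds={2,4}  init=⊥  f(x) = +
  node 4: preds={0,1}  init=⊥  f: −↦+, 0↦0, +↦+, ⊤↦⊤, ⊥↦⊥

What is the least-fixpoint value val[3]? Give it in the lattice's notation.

Iteration log — 12 steps:
  step 1. node 0  ⊔preds=+  new=−  old=⊥  +wl: 
  step 2. node 1  ⊔preds=−  new=+  stable
  step 3. node 2  ⊔preds=+  new=+  old=⊥  +wl: 0,1
  step 4. node 3  ⊔preds=+  new=+  old=⊥  +wl: 2
  step 5. node 4  ⊔preds=⊤  new=⊤  old=⊥  +wl: 3
  step 6. node 0  ⊔preds=⊤  new=⊤  old=−  +wl: 4
  step 7. node 1  ⊔preds=⊤  new=⊤  old=+  +wl: 0
  step 8. node 2  ⊔preds=⊤  new=⊤  old=+  +wl: 1
  step 9. node 3  ⊔preds=⊤  new=+  stable
  step 10. node 4  ⊔preds=⊤  new=⊤  stable
  step 11. node 0  ⊔preds=⊤  new=⊤  stable
  step 12. node 1  ⊔preds=⊤  new=⊤  stable

Least fixpoint reached:
  node 0: ⊤
  node 1: ⊤
  node 2: ⊤
  node 3: +
  node 4: ⊤

+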